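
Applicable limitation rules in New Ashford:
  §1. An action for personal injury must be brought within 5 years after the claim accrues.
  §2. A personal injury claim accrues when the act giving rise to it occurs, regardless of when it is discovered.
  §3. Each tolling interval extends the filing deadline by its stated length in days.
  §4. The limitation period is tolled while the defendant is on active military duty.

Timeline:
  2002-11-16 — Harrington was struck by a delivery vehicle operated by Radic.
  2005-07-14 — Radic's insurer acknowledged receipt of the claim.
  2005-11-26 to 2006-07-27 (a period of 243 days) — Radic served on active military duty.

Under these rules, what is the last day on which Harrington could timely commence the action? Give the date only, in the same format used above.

2008-07-16

The claim accrued on 2002-11-16, the date of the act.
The untolled deadline — 5 years after 2002-11-16 — is 2007-11-16.
The defendant's active military service from 2005-11-26 to 2006-07-27 tolled the period for 243 days, extending the deadline to 2008-07-16.
The other events in the timeline have no effect on the limitation period under the stated rules.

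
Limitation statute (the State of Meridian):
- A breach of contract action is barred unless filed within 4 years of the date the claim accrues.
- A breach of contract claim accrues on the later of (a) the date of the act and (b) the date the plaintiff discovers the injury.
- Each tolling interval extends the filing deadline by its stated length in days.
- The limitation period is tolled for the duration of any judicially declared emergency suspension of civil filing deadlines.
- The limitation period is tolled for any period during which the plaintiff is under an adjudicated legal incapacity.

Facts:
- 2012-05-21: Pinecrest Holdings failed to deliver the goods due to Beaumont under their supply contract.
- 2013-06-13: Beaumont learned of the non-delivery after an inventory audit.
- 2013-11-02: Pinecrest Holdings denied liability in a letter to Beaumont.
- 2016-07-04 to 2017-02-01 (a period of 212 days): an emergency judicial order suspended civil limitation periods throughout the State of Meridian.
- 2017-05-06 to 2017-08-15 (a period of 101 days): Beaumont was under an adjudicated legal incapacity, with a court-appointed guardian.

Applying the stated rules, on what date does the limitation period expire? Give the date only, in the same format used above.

Because discovery on 2013-06-13 post-dates the 2012-05-21 act, accrual under the later-of rule falls on 2013-06-13.
The untolled deadline — 4 years after 2013-06-13 — is 2017-06-13.
The period was tolled for 212 days by the emergency suspension of filing deadlines (2016-07-04 to 2017-02-01), pushing the deadline to 2018-01-11.
The plaintiff's legal incapacity from 2017-05-06 to 2017-08-15 tolled the period for 101 days, extending the deadline to 2018-04-22.
Nothing else in the chronology tolls or restarts the period.

2018-04-22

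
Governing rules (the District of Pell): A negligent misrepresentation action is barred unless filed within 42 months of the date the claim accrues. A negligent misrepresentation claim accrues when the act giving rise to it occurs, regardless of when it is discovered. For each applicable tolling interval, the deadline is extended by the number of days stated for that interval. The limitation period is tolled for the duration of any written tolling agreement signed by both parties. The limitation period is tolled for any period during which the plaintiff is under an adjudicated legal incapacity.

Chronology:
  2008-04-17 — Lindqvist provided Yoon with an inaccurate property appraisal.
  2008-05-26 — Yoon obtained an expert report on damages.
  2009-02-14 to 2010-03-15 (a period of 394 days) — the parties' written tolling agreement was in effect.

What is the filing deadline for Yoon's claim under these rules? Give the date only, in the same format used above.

2012-11-14

The claim accrued on 2008-04-17, the date of the act.
42 months from 2008-04-17 is 2011-10-17.
The written tolling agreement from 2009-02-14 to 2010-03-15 tolled the period for 394 days, extending the deadline to 2012-11-14.
Nothing else in the chronology tolls or restarts the period.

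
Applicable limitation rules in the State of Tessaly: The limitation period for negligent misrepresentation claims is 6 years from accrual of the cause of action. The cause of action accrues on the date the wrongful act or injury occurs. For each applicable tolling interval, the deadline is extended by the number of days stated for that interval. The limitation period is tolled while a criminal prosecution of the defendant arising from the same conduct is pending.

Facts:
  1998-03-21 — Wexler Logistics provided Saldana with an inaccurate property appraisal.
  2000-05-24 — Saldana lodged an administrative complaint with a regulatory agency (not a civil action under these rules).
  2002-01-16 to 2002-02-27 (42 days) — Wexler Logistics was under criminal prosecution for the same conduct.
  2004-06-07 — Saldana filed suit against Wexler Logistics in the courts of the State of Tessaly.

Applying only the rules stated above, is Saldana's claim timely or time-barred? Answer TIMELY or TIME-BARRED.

The claim accrued on 1998-03-21, when the wrongful act occurred.
Adding the 6 years base period to 1998-03-21 gives a deadline of 2004-03-21, before any tolling.
The pending criminal prosecution from 2002-01-16 to 2002-02-27 tolled the period for 42 days, extending the deadline to 2004-05-02.
Nothing else in the chronology tolls or restarts the period.
The 2004-06-07 filing falls after the 2004-05-02 deadline; the claim is time-barred.

TIME-BARRED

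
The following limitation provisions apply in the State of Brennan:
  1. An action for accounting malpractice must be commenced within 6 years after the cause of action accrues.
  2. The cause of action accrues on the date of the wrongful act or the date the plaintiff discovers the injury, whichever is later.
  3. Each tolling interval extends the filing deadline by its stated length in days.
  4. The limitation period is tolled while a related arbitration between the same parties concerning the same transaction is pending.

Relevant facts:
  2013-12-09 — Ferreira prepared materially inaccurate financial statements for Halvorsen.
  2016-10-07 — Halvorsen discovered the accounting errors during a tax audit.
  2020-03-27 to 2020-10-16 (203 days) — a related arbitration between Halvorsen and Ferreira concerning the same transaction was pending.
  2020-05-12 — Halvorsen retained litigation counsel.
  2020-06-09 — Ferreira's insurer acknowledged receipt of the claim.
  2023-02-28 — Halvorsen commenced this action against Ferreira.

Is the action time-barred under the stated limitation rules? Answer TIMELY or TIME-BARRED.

TIMELY

The claim accrued on 2016-10-07 — the later of the 2013-12-09 act and the 2016-10-07 discovery.
6 years from 2016-10-07 is 2022-10-07.
Because the pending related arbitration ran from 2020-03-27 to 2020-10-16, the deadline is extended by 203 days to 2023-04-28.
The other events in the timeline have no effect on the limitation period under the stated rules.
The 2023-02-28 filing precedes the 2023-04-28 deadline; the claim is timely.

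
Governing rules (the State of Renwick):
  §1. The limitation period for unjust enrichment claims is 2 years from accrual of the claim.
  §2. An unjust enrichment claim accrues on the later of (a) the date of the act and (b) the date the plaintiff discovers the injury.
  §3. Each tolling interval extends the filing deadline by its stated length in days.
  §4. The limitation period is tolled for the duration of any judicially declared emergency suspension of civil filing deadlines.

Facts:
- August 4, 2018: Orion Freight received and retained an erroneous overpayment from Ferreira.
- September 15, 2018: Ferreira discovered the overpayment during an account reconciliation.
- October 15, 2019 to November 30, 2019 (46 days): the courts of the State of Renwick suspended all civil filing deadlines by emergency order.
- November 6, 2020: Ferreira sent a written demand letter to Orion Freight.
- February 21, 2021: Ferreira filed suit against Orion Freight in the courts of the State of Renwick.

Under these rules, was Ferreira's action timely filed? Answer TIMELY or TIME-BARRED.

The claim accrued on September 15, 2018 — the later of the August 4, 2018 act and the September 15, 2018 discovery.
Adding the 2 years base period to September 15, 2018 gives a deadline of September 15, 2020, before any tolling.
Because the emergency suspension of filing deadlines ran from October 15, 2019 to November 30, 2019, the deadline is extended by 46 days to October 31, 2020.
None of the other events listed affects the running of the period under the stated rules.
Filing on February 21, 2021 missed the October 31, 2020 deadline — the action is time-barred.

TIME-BARRED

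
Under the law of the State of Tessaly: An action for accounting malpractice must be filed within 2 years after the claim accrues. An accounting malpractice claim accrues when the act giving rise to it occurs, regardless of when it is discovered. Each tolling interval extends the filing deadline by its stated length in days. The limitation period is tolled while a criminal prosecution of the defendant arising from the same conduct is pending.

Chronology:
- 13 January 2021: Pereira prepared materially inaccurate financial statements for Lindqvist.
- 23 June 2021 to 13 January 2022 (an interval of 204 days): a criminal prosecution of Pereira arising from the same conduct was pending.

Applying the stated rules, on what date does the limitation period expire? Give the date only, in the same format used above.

The claim accrued on 13 January 2021, when the wrongful act occurred.
Adding the 2 years base period to 13 January 2021 gives a deadline of 13 January 2023, before any tolling.
Because the pending criminal prosecution ran from 23 June 2021 to 13 January 2022, the deadline is extended by 204 days to 5 August 2023.

5 August 2023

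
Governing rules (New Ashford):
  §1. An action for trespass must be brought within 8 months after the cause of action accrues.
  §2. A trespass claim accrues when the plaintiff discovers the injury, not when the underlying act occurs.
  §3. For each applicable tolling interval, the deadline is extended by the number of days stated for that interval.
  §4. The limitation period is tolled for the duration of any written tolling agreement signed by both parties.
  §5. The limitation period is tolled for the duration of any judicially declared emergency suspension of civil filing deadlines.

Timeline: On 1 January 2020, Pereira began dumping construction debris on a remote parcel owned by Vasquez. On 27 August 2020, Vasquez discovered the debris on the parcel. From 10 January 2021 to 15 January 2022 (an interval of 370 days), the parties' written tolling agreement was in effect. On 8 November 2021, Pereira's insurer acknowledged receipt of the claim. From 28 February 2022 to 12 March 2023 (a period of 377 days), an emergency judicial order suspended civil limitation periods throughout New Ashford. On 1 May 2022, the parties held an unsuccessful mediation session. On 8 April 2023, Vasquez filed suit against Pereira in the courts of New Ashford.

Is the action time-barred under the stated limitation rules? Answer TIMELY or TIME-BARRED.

Accrual is tied to discovery, so the period began on 27 August 2020 rather than on 1 January 2020 when the act occurred.
8 months from 27 August 2020 is 27 April 2021.
Because the written tolling agreement ran from 10 January 2021 to 15 January 2022, the deadline is extended by 370 days to 2 May 2022.
Because the emergency suspension of filing deadlines ran from 28 February 2022 to 12 March 2023, the deadline is extended by 377 days to 14 May 2023.
The other events in the timeline have no effect on the limitation period under the stated rules.
The 8 April 2023 filing precedes the 14 May 2023 deadline; the claim is timely.

TIMELY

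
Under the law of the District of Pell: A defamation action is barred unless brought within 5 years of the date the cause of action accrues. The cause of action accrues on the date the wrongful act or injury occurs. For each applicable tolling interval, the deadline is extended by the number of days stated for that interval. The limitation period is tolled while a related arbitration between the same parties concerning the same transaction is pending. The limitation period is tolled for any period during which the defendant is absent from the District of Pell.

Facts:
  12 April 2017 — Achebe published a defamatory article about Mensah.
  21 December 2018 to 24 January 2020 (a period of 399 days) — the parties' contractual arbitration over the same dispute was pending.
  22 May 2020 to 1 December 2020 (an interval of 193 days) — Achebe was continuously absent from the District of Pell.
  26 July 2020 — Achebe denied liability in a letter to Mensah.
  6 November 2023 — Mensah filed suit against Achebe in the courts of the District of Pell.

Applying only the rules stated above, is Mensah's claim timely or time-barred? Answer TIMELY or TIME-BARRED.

The claim accrued on 12 April 2017, when the wrongful act occurred.
Adding the 5 years base period to 12 April 2017 gives a deadline of 12 April 2022, before any tolling.
The pending related arbitration from 21 December 2018 to 24 January 2020 tolled the period for 399 days, extending the deadline to 16 May 2023.
The period was tolled for 193 days by the defendant's absence from the jurisdiction (22 May 2020 to 1 December 2020), pushing the deadline to 25 November 2023.
Nothing else in the chronology tolls or restarts the period.
Filing on 6 November 2023 beat the 25 November 2023 deadline — the action is timely.

TIMELY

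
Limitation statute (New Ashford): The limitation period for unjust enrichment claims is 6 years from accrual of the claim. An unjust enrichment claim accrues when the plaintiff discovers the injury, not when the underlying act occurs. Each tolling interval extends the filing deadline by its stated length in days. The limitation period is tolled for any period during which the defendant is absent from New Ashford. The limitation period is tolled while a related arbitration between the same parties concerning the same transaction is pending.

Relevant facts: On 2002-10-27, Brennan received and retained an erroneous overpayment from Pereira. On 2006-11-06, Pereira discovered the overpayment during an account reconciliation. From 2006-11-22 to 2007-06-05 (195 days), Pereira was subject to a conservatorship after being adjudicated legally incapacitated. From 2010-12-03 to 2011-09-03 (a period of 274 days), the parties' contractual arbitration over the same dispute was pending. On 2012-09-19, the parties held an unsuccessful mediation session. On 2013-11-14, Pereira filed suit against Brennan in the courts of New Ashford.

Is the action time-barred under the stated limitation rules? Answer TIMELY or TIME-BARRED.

The claim did not accrue until Pereira discovered the injury on 2006-11-06; the 2002-10-27 act date does not start the clock under the stated rule.
Adding the 6 years base period to 2006-11-06 gives a deadline of 2012-11-06, before any tolling.
The pending related arbitration from 2010-12-03 to 2011-09-03 tolled the period for 274 days, extending the deadline to 2013-08-07.
No stated provision tolls the period for the plaintiff's incapacity, so the interval from 2006-11-22 to 2007-06-05 has no effect on the deadline.
Nothing else in the chronology tolls or restarts the period.
Pereira filed on 2013-11-14, after the 2013-08-07 deadline, so the action is time-barred.

TIME-BARRED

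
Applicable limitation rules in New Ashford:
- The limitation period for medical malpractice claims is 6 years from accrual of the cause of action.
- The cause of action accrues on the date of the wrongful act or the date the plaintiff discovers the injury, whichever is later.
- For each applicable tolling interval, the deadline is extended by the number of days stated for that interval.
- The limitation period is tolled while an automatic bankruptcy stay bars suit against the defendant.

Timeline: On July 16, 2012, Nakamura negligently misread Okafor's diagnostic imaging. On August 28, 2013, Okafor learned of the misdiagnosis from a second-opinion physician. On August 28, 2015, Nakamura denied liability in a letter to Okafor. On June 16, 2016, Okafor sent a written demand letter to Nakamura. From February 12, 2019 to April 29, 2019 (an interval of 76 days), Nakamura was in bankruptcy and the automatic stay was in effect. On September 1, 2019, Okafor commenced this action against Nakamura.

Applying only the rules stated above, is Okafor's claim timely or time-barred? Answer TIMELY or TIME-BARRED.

TIMELY

Taking the later of the act (July 16, 2012) and discovery (August 28, 2013), the claim accrued on August 28, 2013.
The untolled deadline — 6 years after August 28, 2013 — is August 28, 2019.
The automatic bankruptcy stay from February 12, 2019 to April 29, 2019 tolled the period for 76 days, extending the deadline to November 12, 2019.
Nothing else in the chronology tolls or restarts the period.
Filing on September 1, 2019 beat the November 12, 2019 deadline — the action is timely.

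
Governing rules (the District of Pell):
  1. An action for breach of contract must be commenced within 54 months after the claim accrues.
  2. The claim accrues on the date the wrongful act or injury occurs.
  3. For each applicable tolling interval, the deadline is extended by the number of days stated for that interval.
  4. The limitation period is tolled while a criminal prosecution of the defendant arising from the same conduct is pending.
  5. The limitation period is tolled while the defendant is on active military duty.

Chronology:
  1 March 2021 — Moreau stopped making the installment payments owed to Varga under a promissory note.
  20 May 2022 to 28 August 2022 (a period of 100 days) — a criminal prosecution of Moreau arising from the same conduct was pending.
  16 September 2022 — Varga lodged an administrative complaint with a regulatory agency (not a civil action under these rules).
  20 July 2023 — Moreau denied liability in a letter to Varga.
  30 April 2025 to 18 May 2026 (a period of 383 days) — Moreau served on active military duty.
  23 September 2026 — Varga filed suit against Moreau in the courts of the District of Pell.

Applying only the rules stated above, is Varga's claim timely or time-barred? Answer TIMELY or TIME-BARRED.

TIMELY

The claim accrued on 1 March 2021, when the wrongful act occurred.
54 months from 1 March 2021 is 1 September 2025.
Because the pending criminal prosecution ran from 20 May 2022 to 28 August 2022, the deadline is extended by 100 days to 10 December 2025.
Because the defendant's active military service ran from 30 April 2025 to 18 May 2026, the deadline is extended by 383 days to 28 December 2026.
None of the other events listed affects the running of the period under the stated rules.
Varga filed on 23 September 2026, before the 28 December 2026 deadline, so the action is timely.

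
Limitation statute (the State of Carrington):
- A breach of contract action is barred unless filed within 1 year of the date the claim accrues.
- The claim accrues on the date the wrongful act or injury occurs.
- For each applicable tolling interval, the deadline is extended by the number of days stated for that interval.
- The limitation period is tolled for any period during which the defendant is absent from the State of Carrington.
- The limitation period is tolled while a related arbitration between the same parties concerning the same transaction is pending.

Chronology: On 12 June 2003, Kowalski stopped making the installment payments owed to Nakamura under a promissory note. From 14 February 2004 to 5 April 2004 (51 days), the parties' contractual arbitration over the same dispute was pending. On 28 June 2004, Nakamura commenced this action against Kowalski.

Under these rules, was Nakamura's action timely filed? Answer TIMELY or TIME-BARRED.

The limitation period began to run on 12 June 2003.
The untolled deadline — 1 year after 12 June 2003 — is 12 June 2004.
The pending related arbitration from 14 February 2004 to 5 April 2004 tolled the period for 51 days, extending the deadline to 2 August 2004.
Filing on 28 June 2004 beat the 2 August 2004 deadline — the action is timely.

TIMELY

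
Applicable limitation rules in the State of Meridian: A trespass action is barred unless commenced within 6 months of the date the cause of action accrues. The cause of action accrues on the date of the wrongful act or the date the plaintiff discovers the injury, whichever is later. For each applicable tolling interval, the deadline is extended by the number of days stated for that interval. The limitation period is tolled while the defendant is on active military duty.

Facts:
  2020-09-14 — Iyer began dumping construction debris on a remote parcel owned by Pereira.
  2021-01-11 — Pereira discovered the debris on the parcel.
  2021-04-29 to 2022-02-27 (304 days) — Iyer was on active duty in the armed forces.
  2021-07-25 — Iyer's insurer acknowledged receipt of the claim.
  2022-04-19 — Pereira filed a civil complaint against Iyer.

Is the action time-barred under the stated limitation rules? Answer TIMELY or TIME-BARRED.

The claim accrued on 2021-01-11 — the later of the 2020-09-14 act and the 2021-01-11 discovery.
Adding the 6 months base period to 2021-01-11 gives a deadline of 2021-07-11, before any tolling.
Because the defendant's active military service ran from 2021-04-29 to 2022-02-27, the deadline is extended by 304 days to 2022-05-11.
Nothing else in the chronology tolls or restarts the period.
Pereira filed on 2022-04-19, before the 2022-05-11 deadline, so the action is timely.

TIMELY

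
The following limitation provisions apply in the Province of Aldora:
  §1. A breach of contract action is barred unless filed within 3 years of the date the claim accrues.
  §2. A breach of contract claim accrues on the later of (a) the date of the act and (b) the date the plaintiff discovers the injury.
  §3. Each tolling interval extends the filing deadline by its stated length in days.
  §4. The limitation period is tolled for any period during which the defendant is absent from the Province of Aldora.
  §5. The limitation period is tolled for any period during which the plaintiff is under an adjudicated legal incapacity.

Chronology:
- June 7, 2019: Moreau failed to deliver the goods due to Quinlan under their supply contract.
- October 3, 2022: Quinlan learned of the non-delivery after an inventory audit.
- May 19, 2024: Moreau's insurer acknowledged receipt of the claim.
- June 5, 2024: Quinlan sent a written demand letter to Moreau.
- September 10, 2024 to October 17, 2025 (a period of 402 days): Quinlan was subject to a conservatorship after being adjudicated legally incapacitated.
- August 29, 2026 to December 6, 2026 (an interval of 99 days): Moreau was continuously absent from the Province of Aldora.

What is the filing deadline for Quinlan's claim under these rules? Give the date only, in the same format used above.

Taking the later of the act (June 7, 2019) and discovery (October 3, 2022), the claim accrued on October 3, 2022.
Adding the 3 years base period to October 3, 2022 gives a deadline of October 3, 2025, before any tolling.
The plaintiff's legal incapacity from September 10, 2024 to October 17, 2025 tolled the period for 402 days, extending the deadline to November 9, 2026.
Because the defendant's absence from the jurisdiction ran from August 29, 2026 to December 6, 2026, the deadline is extended by 99 days to February 16, 2027.
None of the other events listed affects the running of the period under the stated rules.

February 16, 2027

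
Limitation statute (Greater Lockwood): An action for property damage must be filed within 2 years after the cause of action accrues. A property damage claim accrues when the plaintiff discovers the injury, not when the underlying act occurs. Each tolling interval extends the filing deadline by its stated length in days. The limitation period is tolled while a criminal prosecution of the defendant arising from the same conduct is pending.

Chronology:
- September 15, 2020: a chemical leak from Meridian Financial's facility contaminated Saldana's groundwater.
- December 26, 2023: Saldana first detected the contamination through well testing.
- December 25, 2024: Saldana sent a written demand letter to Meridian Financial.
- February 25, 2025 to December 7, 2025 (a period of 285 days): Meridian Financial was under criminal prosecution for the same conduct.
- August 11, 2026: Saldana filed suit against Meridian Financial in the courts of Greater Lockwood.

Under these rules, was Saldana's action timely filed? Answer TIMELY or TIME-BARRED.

TIMELY

The claim did not accrue until Saldana discovered the injury on December 26, 2023; the September 15, 2020 act date does not start the clock under the stated rule.
Adding the 2 years base period to December 26, 2023 gives a deadline of December 26, 2025, before any tolling.
Because the pending criminal prosecution ran from February 25, 2025 to December 7, 2025, the deadline is extended by 285 days to October 7, 2026.
Nothing else in the chronology tolls or restarts the period.
The August 11, 2026 filing precedes the October 7, 2026 deadline; the claim is timely.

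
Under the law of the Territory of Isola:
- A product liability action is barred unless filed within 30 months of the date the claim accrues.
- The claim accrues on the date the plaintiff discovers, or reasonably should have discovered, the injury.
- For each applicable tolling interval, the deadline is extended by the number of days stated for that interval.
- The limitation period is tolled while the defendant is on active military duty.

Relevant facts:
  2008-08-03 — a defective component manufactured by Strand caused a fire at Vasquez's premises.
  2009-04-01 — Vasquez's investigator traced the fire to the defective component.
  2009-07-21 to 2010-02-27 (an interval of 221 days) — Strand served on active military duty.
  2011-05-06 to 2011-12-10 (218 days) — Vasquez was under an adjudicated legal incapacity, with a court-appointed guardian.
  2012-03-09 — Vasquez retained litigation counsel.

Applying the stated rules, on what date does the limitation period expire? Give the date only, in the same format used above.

2012-05-09

Under the discovery rule, the claim accrued on 2009-04-01, when Vasquez discovered the injury — not on the 2008-08-03 date of the underlying act.
Adding the 30 months base period to 2009-04-01 gives a deadline of 2011-10-01, before any tolling.
The defendant's active military service from 2009-07-21 to 2010-02-27 tolled the period for 221 days, extending the deadline to 2012-05-09.
No stated provision tolls the period for the plaintiff's incapacity, so the interval from 2011-05-06 to 2011-12-10 has no effect on the deadline.
The other events in the timeline have no effect on the limitation period under the stated rules.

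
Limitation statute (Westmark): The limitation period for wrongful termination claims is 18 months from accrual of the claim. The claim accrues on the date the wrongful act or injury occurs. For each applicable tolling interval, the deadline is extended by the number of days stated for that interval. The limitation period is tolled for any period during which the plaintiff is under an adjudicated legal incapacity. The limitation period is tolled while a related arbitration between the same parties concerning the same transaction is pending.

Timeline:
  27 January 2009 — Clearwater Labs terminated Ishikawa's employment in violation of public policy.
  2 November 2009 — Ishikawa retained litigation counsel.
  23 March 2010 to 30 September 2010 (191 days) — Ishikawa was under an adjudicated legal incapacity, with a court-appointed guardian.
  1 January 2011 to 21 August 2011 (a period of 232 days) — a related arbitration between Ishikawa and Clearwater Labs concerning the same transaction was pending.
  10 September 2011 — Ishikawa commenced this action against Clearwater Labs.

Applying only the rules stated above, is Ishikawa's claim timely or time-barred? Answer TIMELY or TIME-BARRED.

The claim accrued on 27 January 2009, when the wrongful act occurred.
The untolled deadline — 18 months after 27 January 2009 — is 27 July 2010.
The plaintiff's legal incapacity from 23 March 2010 to 30 September 2010 tolled the period for 191 days, extending the deadline to 3 February 2011.
The pending related arbitration from 1 January 2011 to 21 August 2011 tolled the period for 232 days, extending the deadline to 23 September 2011.
Nothing else in the chronology tolls or restarts the period.
The 10 September 2011 filing precedes the 23 September 2011 deadline; the claim is timely.

TIMELY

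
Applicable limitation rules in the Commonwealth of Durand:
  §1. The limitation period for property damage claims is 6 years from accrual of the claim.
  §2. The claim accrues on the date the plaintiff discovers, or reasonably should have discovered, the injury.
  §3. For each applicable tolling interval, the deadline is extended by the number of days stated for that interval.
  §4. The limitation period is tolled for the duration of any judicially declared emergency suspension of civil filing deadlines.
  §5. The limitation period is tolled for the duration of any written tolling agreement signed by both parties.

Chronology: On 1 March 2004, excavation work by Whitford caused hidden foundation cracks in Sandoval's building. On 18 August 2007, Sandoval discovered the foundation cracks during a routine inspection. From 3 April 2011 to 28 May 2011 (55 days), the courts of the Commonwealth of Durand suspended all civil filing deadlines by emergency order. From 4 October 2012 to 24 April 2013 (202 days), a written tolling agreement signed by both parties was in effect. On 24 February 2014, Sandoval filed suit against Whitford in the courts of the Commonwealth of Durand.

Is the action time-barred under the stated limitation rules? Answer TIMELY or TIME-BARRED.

The claim did not accrue until Sandoval discovered the injury on 18 August 2007; the 1 March 2004 act date does not start the clock under the stated rule.
Adding the 6 years base period to 18 August 2007 gives a deadline of 18 August 2013, before any tolling.
The period was tolled for 55 days by the emergency suspension of filing deadlines (3 April 2011 to 28 May 2011), pushing the deadline to 12 October 2013.
Because the written tolling agreement ran from 4 October 2012 to 24 April 2013, the deadline is extended by 202 days to 2 May 2014.
Sandoval filed on 24 February 2014, before the 2 May 2014 deadline, so the action is timely.

TIMELY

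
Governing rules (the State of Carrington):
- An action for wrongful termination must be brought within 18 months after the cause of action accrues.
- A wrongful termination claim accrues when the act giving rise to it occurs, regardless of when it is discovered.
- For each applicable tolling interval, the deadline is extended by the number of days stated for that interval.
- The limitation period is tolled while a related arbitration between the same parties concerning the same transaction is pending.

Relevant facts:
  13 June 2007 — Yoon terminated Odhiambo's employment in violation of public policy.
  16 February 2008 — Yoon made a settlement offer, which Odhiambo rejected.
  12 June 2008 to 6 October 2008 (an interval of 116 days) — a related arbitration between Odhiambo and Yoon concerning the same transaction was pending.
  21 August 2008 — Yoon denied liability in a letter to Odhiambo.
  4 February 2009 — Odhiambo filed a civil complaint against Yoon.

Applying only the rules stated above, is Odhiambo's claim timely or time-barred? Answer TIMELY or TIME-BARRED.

TIMELY

The cause of action accrued on 13 June 2007, the date of the act.
The untolled deadline — 18 months after 13 June 2007 — is 13 December 2008.
The period was tolled for 116 days by the pending related arbitration (12 June 2008 to 6 October 2008), pushing the deadline to 8 April 2009.
Nothing else in the chronology tolls or restarts the period.
The 4 February 2009 filing precedes the 8 April 2009 deadline; the claim is timely.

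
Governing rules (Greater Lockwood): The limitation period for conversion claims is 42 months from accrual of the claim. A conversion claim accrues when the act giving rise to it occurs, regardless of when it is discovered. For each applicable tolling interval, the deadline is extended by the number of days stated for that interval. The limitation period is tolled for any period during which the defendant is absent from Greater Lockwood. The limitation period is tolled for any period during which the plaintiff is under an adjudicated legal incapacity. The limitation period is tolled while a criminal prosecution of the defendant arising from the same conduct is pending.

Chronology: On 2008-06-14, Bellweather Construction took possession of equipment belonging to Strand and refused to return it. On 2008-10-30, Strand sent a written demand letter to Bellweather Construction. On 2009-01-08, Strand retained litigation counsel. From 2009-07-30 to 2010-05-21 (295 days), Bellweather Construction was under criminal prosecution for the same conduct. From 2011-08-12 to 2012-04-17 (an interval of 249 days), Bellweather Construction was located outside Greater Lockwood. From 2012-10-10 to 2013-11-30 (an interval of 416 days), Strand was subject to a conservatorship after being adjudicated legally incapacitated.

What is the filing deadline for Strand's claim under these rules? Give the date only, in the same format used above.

The claim accrued on 2008-06-14, the date of the act.
Adding the 42 months base period to 2008-06-14 gives a deadline of 2011-12-14, before any tolling.
Because the pending criminal prosecution ran from 2009-07-30 to 2010-05-21, the deadline is extended by 295 days to 2012-10-04.
The period was tolled for 249 days by the defendant's absence from the jurisdiction (2011-08-12 to 2012-04-17), pushing the deadline to 2013-06-10.
The plaintiff's legal incapacity from 2012-10-10 to 2013-11-30 tolled the period for 416 days, extending the deadline to 2014-07-31.
Nothing else in the chronology tolls or restarts the period.

2014-07-31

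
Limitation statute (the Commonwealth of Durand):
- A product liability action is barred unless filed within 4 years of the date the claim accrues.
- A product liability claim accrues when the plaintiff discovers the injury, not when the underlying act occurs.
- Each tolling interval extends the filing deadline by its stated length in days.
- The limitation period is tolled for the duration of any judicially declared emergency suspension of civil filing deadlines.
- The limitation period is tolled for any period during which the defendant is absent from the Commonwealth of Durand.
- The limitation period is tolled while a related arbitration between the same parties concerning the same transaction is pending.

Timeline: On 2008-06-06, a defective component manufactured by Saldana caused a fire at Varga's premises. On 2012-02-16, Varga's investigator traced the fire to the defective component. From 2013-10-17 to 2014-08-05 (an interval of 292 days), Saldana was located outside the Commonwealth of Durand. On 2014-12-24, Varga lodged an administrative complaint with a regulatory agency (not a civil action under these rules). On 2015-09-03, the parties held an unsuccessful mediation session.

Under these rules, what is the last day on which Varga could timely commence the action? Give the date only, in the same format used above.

2016-12-04

The claim did not accrue until Varga discovered the injury on 2012-02-16; the 2008-06-06 act date does not start the clock under the stated rule.
The untolled deadline — 4 years after 2012-02-16 — is 2016-02-16.
The period was tolled for 292 days by the defendant's absence from the jurisdiction (2013-10-17 to 2014-08-05), pushing the deadline to 2016-12-04.
The other events in the timeline have no effect on the limitation period under the stated rules.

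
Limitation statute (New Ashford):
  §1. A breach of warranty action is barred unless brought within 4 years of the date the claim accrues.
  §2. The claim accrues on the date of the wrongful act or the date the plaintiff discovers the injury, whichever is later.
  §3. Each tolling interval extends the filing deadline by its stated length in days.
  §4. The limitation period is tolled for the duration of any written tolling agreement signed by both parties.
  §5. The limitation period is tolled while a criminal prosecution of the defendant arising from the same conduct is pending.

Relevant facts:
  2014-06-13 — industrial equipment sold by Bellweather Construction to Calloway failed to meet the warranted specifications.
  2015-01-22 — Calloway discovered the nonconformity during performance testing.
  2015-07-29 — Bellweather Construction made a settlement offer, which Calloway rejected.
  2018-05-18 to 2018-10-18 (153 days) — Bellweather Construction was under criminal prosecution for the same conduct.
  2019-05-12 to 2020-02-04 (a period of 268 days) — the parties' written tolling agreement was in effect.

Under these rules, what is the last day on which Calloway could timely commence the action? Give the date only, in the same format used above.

2020-03-18

Taking the later of the act (2014-06-13) and discovery (2015-01-22), the claim accrued on 2015-01-22.
The untolled deadline — 4 years after 2015-01-22 — is 2019-01-22.
The pending criminal prosecution from 2018-05-18 to 2018-10-18 tolled the period for 153 days, extending the deadline to 2019-06-24.
The period was tolled for 268 days by the written tolling agreement (2019-05-12 to 2020-02-04), pushing the deadline to 2020-03-18.
None of the other events listed affects the running of the period under the stated rules.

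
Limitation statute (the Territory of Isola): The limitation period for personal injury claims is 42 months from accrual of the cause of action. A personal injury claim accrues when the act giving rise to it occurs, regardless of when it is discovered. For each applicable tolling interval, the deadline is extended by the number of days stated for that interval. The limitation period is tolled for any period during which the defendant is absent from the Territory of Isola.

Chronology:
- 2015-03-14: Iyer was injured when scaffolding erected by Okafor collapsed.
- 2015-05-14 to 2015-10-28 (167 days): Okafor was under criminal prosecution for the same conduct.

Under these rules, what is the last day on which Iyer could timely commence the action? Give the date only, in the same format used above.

2018-09-14

The limitation period began to run on 2015-03-14.
42 months from 2015-03-14 is 2018-09-14.
No stated provision tolls the period for a criminal prosecution, so the interval from 2015-05-14 to 2015-10-28 has no effect on the deadline.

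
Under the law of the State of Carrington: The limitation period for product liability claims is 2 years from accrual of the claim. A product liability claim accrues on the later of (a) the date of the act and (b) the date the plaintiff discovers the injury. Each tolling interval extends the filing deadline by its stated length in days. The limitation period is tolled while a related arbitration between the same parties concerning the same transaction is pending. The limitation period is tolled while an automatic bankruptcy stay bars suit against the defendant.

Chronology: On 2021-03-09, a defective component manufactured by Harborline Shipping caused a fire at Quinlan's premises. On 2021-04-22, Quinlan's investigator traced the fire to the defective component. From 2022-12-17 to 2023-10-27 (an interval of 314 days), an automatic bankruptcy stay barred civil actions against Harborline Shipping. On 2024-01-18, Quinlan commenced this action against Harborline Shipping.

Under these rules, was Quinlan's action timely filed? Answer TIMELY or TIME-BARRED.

The claim accrued on 2021-04-22 — the later of the 2021-03-09 act and the 2021-04-22 discovery.
2 years from 2021-04-22 is 2023-04-22.
The automatic bankruptcy stay from 2022-12-17 to 2023-10-27 tolled the period for 314 days, extending the deadline to 2024-03-01.
Quinlan filed on 2024-01-18, before the 2024-03-01 deadline, so the action is timely.

TIMELY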